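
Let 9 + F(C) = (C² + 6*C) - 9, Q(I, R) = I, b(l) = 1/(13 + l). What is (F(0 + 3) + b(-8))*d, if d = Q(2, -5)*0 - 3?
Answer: -138/5 ≈ -27.600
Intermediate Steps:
d = -3 (d = 2*0 - 3 = 0 - 3 = -3)
F(C) = -18 + C² + 6*C (F(C) = -9 + ((C² + 6*C) - 9) = -9 + (-9 + C² + 6*C) = -18 + C² + 6*C)
(F(0 + 3) + b(-8))*d = ((-18 + (0 + 3)² + 6*(0 + 3)) + 1/(13 - 8))*(-3) = ((-18 + 3² + 6*3) + 1/5)*(-3) = ((-18 + 9 + 18) + ⅕)*(-3) = (9 + ⅕)*(-3) = (46/5)*(-3) = -138/5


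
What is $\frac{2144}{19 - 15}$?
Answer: $536$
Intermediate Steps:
$\frac{2144}{19 - 15} = \frac{2144}{4} = 2144 \cdot \frac{1}{4} = 536$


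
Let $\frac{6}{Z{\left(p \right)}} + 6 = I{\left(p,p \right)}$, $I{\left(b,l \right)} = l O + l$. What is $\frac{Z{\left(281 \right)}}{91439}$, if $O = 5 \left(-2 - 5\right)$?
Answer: $- \frac{3}{437078420} \approx -6.8638 \cdot 10^{-9}$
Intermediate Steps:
$O = -35$ ($O = 5 \left(-7\right) = -35$)
$I{\left(b,l \right)} = - 34 l$ ($I{\left(b,l \right)} = l \left(-35\right) + l = - 35 l + l = - 34 l$)
$Z{\left(p \right)} = \frac{6}{-6 - 34 p}$
$\frac{Z{\left(281 \right)}}{91439} = \frac{3 \frac{1}{-3 - 4777}}{91439} = \frac{3}{-3 - 4777} \cdot \frac{1}{91439} = \frac{3}{-4780} \cdot \frac{1}{91439} = 3 \left(- \frac{1}{4780}\right) \frac{1}{91439} = \left(- \frac{3}{4780}\right) \frac{1}{91439} = - \frac{3}{437078420}$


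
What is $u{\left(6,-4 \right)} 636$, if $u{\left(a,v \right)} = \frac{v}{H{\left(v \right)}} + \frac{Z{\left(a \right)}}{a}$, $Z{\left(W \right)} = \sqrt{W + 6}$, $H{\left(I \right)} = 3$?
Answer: $-848 + 212 \sqrt{3} \approx -480.81$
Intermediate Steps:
$Z{\left(W \right)} = \sqrt{6 + W}$
$u{\left(a,v \right)} = \frac{v}{3} + \frac{\sqrt{6 + a}}{a}$
$u{\left(6,-4 \right)} 636 = \left(\frac{1}{3} \left(-4\right) + \frac{\sqrt{6 + 6}}{6}\right) 636 = \left(- \frac{4}{3} + \frac{\sqrt{12}}{6}\right) 636 = \left(- \frac{4}{3} + \frac{2 \sqrt{3}}{6}\right) 636 = \left(- \frac{4}{3} + \frac{\sqrt{3}}{3}\right) 636 = -848 + 212 \sqrt{3}$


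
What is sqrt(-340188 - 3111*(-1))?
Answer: 3*I*sqrt(37453) ≈ 580.58*I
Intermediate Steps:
sqrt(-340188 - 3111*(-1)) = sqrt(-340188 + 3111) = sqrt(-337077) = 3*I*sqrt(37453)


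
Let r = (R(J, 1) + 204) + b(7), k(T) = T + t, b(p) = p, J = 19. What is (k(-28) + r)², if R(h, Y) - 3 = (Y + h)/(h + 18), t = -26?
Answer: 35283600/1369 ≈ 25773.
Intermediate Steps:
R(h, Y) = 3 + (Y + h)/(18 + h) (R(h, Y) = 3 + (Y + h)/(h + 18) = 3 + (Y + h)/(18 + h))
k(T) = -26 + T (k(T) = T - 26 = -26 + T)
r = 7938/37 (r = ((54 + 1 + 4*19)/(18 + 19) + 204) + 7 = ((54 + 1 + 76)/37 + 204) + 7 = ((1/37)*131 + 204) + 7 = (131/37 + 204) + 7 = 7679/37 + 7 = 7938/37 ≈ 214.54)
(k(-28) + r)² = ((-26 - 28) + 7938/37)² = (-54 + 7938/37)² = (5940/37)² = 35283600/1369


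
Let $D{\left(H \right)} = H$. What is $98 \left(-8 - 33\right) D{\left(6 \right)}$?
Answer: $-24108$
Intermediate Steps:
$98 \left(-8 - 33\right) D{\left(6 \right)} = 98 \left(-8 - 33\right) 6 = 98 \left(-41\right) 6 = \left(-4018\right) 6 = -24108$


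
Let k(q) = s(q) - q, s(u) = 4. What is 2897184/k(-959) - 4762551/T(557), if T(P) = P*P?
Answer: 298087367401/99589929 ≈ 2993.1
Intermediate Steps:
T(P) = P²
k(q) = 4 - q
2897184/k(-959) - 4762551/T(557) = 2897184/(4 - 1*(-959)) - 4762551/(557²) = 2897184/(4 + 959) - 4762551/310249 = 2897184/963 - 4762551*1/310249 = 2897184*(1/963) - 4762551/310249 = 965728/321 - 4762551/310249 = 298087367401/99589929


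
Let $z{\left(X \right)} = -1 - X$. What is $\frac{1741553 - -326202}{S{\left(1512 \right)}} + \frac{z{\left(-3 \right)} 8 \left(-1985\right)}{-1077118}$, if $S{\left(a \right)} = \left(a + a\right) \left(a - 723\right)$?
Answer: $\frac{164499532675}{183566758032} \approx 0.89613$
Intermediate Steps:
$S{\left(a \right)} = 2 a \left(-723 + a\right)$
$\frac{1741553 - -326202}{S{\left(1512 \right)}} + \frac{z{\left(-3 \right)} 8 \left(-1985\right)}{-1077118} = \frac{1741553 - -326202}{2 \cdot 1512 \left(-723 + 1512\right)} + \frac{\left(-1 - -3\right) 8 \left(-1985\right)}{-1077118} = \frac{1741553 + 326202}{2 \cdot 1512 \cdot 789} + \left(-1 + 3\right) 8 \left(-1985\right) \left(- \frac{1}{1077118}\right) = \frac{2067755}{2385936} + 2 \cdot 8 \left(-1985\right) \left(- \frac{1}{1077118}\right) = 2067755 \cdot \frac{1}{2385936} + 16 \left(-1985\right) \left(- \frac{1}{1077118}\right) = \frac{2067755}{2385936} - - \frac{15880}{538559} = \frac{2067755}{2385936} + \frac{15880}{538559} = \frac{164499532675}{183566758032}$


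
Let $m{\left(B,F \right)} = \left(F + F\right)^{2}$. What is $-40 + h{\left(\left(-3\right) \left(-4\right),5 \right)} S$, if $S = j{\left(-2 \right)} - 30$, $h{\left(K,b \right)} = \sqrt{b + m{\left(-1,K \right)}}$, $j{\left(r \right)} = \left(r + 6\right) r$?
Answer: $-40 - 38 \sqrt{581} \approx -955.95$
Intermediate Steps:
$m{\left(B,F \right)} = 4 F^{2}$ ($m{\left(B,F \right)} = \left(2 F\right)^{2} = 4 F^{2}$)
$j{\left(r \right)} = r \left(6 + r\right)$ ($j{\left(r \right)} = \left(6 + r\right) r = r \left(6 + r\right)$)
$h{\left(K,b \right)} = \sqrt{b + 4 K^{2}}$
$S = -38$ ($S = - 2 \left(6 - 2\right) - 30 = \left(-2\right) 4 - 30 = -8 - 30 = -38$)
$-40 + h{\left(\left(-3\right) \left(-4\right),5 \right)} S = -40 + \sqrt{5 + 4 \left(\left(-3\right) \left(-4\right)\right)^{2}} \left(-38\right) = -40 + \sqrt{5 + 4 \cdot 12^{2}} \left(-38\right) = -40 + \sqrt{5 + 4 \cdot 144} \left(-38\right) = -40 + \sqrt{5 + 576} \left(-38\right) = -40 + \sqrt{581} \left(-38\right) = -40 - 38 \sqrt{581}$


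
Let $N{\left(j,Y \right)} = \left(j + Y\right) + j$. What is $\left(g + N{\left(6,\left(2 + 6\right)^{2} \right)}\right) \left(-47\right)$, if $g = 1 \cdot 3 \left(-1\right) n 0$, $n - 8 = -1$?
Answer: $-3572$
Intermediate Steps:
$n = 7$ ($n = 8 - 1 = 7$)
$N{\left(j,Y \right)} = Y + 2 j$ ($N{\left(j,Y \right)} = \left(Y + j\right) + j = Y + 2 j$)
$g = 0$ ($g = 1 \cdot 3 \left(-1\right) 7 \cdot 0 = 1 \left(\left(-3\right) 7\right) 0 = 1 \left(-21\right) 0 = \left(-21\right) 0 = 0$)
$\left(g + N{\left(6,\left(2 + 6\right)^{2} \right)}\right) \left(-47\right) = \left(0 + \left(\left(2 + 6\right)^{2} + 2 \cdot 6\right)\right) \left(-47\right) = \left(0 + \left(8^{2} + 12\right)\right) \left(-47\right) = \left(0 + \left(64 + 12\right)\right) \left(-47\right) = \left(0 + 76\right) \left(-47\right) = 76 \left(-47\right) = -3572$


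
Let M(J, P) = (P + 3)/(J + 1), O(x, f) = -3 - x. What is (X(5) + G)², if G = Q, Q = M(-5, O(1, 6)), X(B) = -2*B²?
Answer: 39601/16 ≈ 2475.1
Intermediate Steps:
M(J, P) = (3 + P)/(1 + J)
Q = ¼ (Q = (3 + (-3 - 1*1))/(1 - 5) = (3 + (-3 - 1))/(-4) = -(3 - 4)/4 = -¼*(-1) = ¼ ≈ 0.25000)
G = ¼ ≈ 0.25000
(X(5) + G)² = (-2*5² + ¼)² = (-2*25 + ¼)² = (-50 + ¼)² = (-199/4)² = 39601/16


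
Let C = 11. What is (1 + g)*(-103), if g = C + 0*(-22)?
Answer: -1236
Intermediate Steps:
g = 11 (g = 11 + 0*(-22) = 11 + 0 = 11)
(1 + g)*(-103) = (1 + 11)*(-103) = 12*(-103) = -1236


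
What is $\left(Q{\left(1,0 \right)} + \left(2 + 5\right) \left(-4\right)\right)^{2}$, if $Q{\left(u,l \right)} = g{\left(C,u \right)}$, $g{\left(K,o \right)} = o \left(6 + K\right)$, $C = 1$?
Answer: $441$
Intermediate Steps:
$Q{\left(u,l \right)} = 7 u$ ($Q{\left(u,l \right)} = u \left(6 + 1\right) = u 7 = 7 u$)
$\left(Q{\left(1,0 \right)} + \left(2 + 5\right) \left(-4\right)\right)^{2} = \left(7 \cdot 1 + \left(2 + 5\right) \left(-4\right)\right)^{2} = \left(7 + 7 \left(-4\right)\right)^{2} = \left(7 - 28\right)^{2} = \left(-21\right)^{2} = 441$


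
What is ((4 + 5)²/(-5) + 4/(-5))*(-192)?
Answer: 3264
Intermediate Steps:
((4 + 5)²/(-5) + 4/(-5))*(-192) = (9²*(-⅕) + 4*(-⅕))*(-192) = (81*(-⅕) - ⅘)*(-192) = (-81/5 - ⅘)*(-192) = -17*(-192) = 3264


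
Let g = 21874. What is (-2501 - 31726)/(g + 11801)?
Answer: -11409/11225 ≈ -1.0164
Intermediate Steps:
(-2501 - 31726)/(g + 11801) = (-2501 - 31726)/(21874 + 11801) = -34227/33675 = -34227*1/33675 = -11409/11225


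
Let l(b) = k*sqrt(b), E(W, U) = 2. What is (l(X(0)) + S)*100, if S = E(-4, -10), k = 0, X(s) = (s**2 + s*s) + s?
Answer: 200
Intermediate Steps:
X(s) = s + 2*s**2 (X(s) = (s**2 + s**2) + s = 2*s**2 + s = s + 2*s**2)
S = 2
l(b) = 0 (l(b) = 0*sqrt(b) = 0)
(l(X(0)) + S)*100 = (0 + 2)*100 = 2*100 = 200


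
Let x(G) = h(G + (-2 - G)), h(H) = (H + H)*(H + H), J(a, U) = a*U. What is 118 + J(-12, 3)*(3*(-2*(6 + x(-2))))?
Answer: 4870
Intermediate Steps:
J(a, U) = U*a
h(H) = 4*H² (h(H) = (2*H)*(2*H) = 4*H²)
x(G) = 16 (x(G) = 4*(G + (-2 - G))² = 4*(-2)² = 4*4 = 16)
118 + J(-12, 3)*(3*(-2*(6 + x(-2)))) = 118 + (3*(-12))*(3*(-2*(6 + 16))) = 118 - 108*(-2*22) = 118 - 108*(-44) = 118 - 36*(-132) = 118 + 4752 = 4870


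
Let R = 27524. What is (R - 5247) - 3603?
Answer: 18674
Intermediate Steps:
(R - 5247) - 3603 = (27524 - 5247) - 3603 = 22277 - 3603 = 18674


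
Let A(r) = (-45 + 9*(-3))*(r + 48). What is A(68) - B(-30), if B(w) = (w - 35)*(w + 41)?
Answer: -7637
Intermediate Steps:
A(r) = -3456 - 72*r (A(r) = (-45 - 27)*(48 + r) = -72*(48 + r) = -3456 - 72*r)
B(w) = (-35 + w)*(41 + w)
A(68) - B(-30) = (-3456 - 72*68) - (-1435 + (-30)**2 + 6*(-30)) = (-3456 - 4896) - (-1435 + 900 - 180) = -8352 - 1*(-715) = -8352 + 715 = -7637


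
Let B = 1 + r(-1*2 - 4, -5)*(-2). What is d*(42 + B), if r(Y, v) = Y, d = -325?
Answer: -17875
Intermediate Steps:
B = 13 (B = 1 + (-1*2 - 4)*(-2) = 1 + (-2 - 4)*(-2) = 1 - 6*(-2) = 1 + 12 = 13)
d*(42 + B) = -325*(42 + 13) = -325*55 = -17875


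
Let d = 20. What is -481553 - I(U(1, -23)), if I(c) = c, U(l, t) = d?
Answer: -481573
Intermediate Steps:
U(l, t) = 20
-481553 - I(U(1, -23)) = -481553 - 1*20 = -481553 - 20 = -481573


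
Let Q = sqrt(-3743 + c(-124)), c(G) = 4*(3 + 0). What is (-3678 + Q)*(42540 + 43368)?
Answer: -315969624 + 85908*I*sqrt(3731) ≈ -3.1597e+8 + 5.2474e+6*I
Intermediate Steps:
c(G) = 12 (c(G) = 4*3 = 12)
Q = I*sqrt(3731) (Q = sqrt(-3743 + 12) = sqrt(-3731) = I*sqrt(3731) ≈ 61.082*I)
(-3678 + Q)*(42540 + 43368) = (-3678 + I*sqrt(3731))*(42540 + 43368) = (-3678 + I*sqrt(3731))*85908 = -315969624 + 85908*I*sqrt(3731)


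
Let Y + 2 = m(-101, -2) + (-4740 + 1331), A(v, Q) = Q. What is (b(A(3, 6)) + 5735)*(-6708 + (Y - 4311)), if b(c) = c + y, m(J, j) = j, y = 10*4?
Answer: -83431392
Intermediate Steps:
y = 40
Y = -3413 (Y = -2 + (-2 + (-4740 + 1331)) = -2 + (-2 - 3409) = -2 - 3411 = -3413)
b(c) = 40 + c (b(c) = c + 40 = 40 + c)
(b(A(3, 6)) + 5735)*(-6708 + (Y - 4311)) = ((40 + 6) + 5735)*(-6708 + (-3413 - 4311)) = (46 + 5735)*(-6708 - 7724) = 5781*(-14432) = -83431392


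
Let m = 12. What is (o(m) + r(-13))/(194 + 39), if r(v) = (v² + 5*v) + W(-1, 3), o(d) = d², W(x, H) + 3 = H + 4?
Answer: 252/233 ≈ 1.0815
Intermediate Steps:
W(x, H) = 1 + H (W(x, H) = -3 + (H + 4) = -3 + (4 + H) = 1 + H)
r(v) = 4 + v² + 5*v (r(v) = (v² + 5*v) + (1 + 3) = (v² + 5*v) + 4 = 4 + v² + 5*v)
(o(m) + r(-13))/(194 + 39) = (12² + (4 + (-13)² + 5*(-13)))/(194 + 39) = (144 + (4 + 169 - 65))/233 = (144 + 108)*(1/233) = 252*(1/233) = 252/233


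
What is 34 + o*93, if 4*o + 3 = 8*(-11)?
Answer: -8327/4 ≈ -2081.8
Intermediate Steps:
o = -91/4 (o = -¾ + (8*(-11))/4 = -¾ + (¼)*(-88) = -¾ - 22 = -91/4 ≈ -22.750)
34 + o*93 = 34 - 91/4*93 = 34 - 8463/4 = -8327/4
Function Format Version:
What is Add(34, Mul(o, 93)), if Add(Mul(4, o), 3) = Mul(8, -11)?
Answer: Rational(-8327, 4) ≈ -2081.8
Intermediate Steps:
o = Rational(-91, 4) (o = Add(Rational(-3, 4), Mul(Rational(1, 4), Mul(8, -11))) = Add(Rational(-3, 4), Mul(Rational(1, 4), -88)) = Add(Rational(-3, 4), -22) = Rational(-91, 4) ≈ -22.750)
Add(34, Mul(o, 93)) = Add(34, Mul(Rational(-91, 4), 93)) = Add(34, Rational(-8463, 4)) = Rational(-8327, 4)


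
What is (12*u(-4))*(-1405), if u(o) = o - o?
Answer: 0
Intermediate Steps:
u(o) = 0
(12*u(-4))*(-1405) = (12*0)*(-1405) = 0*(-1405) = 0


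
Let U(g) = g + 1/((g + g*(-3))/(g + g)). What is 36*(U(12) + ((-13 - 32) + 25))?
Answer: -324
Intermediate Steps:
U(g) = -1 + g (U(g) = g + 1/((g - 3*g)/((2*g))) = g + 1/((-2*g)*(1/(2*g))) = g + 1/(-1) = g - 1 = -1 + g)
36*(U(12) + ((-13 - 32) + 25)) = 36*((-1 + 12) + ((-13 - 32) + 25)) = 36*(11 + (-45 + 25)) = 36*(11 - 20) = 36*(-9) = -324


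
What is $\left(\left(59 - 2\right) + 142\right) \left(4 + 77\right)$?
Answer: $16119$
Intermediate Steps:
$\left(\left(59 - 2\right) + 142\right) \left(4 + 77\right) = \left(\left(59 - 2\right) + 142\right) 81 = \left(57 + 142\right) 81 = 199 \cdot 81 = 16119$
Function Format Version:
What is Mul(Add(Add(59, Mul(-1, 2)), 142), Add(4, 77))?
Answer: 16119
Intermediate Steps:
Mul(Add(Add(59, Mul(-1, 2)), 142), Add(4, 77)) = Mul(Add(Add(59, -2), 142), 81) = Mul(Add(57, 142), 81) = Mul(199, 81) = 16119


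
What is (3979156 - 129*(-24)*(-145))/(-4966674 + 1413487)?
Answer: -3530236/3553187 ≈ -0.99354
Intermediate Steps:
(3979156 - 129*(-24)*(-145))/(-4966674 + 1413487) = (3979156 + 3096*(-145))/(-3553187) = (3979156 - 448920)*(-1/3553187) = 3530236*(-1/3553187) = -3530236/3553187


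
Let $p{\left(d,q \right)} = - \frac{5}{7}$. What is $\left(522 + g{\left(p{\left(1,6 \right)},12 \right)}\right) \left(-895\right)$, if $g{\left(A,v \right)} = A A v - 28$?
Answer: $- \frac{21932870}{49} \approx -4.4761 \cdot 10^{5}$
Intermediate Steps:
$p{\left(d,q \right)} = - \frac{5}{7}$ ($p{\left(d,q \right)} = \left(-5\right) \frac{1}{7} = - \frac{5}{7}$)
$g{\left(A,v \right)} = -28 + v A^{2}$ ($g{\left(A,v \right)} = A^{2} v - 28 = v A^{2} - 28 = -28 + v A^{2}$)
$\left(522 + g{\left(p{\left(1,6 \right)},12 \right)}\right) \left(-895\right) = \left(522 - \left(28 - 12 \left(- \frac{5}{7}\right)^{2}\right)\right) \left(-895\right) = \left(522 + \left(-28 + 12 \cdot \frac{25}{49}\right)\right) \left(-895\right) = \left(522 + \left(-28 + \frac{300}{49}\right)\right) \left(-895\right) = \left(522 - \frac{1072}{49}\right) \left(-895\right) = \frac{24506}{49} \left(-895\right) = - \frac{21932870}{49}$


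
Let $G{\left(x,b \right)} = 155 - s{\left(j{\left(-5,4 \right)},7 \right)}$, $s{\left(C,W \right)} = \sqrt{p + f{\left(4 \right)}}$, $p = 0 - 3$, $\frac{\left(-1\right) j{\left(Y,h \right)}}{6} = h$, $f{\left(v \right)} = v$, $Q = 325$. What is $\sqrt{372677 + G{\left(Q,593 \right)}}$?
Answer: $\sqrt{372831} \approx 610.6$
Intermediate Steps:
$j{\left(Y,h \right)} = - 6 h$
$p = -3$
$s{\left(C,W \right)} = 1$ ($s{\left(C,W \right)} = \sqrt{-3 + 4} = \sqrt{1} = 1$)
$G{\left(x,b \right)} = 154$ ($G{\left(x,b \right)} = 155 - 1 = 154$)
$\sqrt{372677 + G{\left(Q,593 \right)}} = \sqrt{372677 + 154} = \sqrt{372831}$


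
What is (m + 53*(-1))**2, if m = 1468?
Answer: 2002225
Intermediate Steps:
(m + 53*(-1))**2 = (1468 + 53*(-1))**2 = (1468 - 53)**2 = 1415**2 = 2002225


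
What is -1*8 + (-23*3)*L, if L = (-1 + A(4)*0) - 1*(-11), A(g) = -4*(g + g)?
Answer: -698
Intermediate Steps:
A(g) = -8*g
L = 10 (L = (-1 - 8*4*0) - 1*(-11) = (-1 - 32*0) + 11 = (-1 + 0) + 11 = -1 + 11 = 10)
-1*8 + (-23*3)*L = -1*8 - 23*3*10 = -8 - 69*10 = -8 - 690 = -698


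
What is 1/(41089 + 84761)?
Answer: 1/125850 ≈ 7.9460e-6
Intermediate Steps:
1/(41089 + 84761) = 1/125850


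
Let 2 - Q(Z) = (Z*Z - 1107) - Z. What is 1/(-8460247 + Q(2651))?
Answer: -1/15484288 ≈ -6.4582e-8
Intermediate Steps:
Q(Z) = 1109 + Z - Z² (Q(Z) = 2 - ((Z*Z - 1107) - Z) = 2 - ((Z² - 1107) - Z) = 2 - ((-1107 + Z²) - Z) = 2 - (-1107 + Z² - Z) = 2 + (1107 + Z - Z²) = 1109 + Z - Z²)
1/(-8460247 + Q(2651)) = 1/(-8460247 + (1109 + 2651 - 1*2651²)) = 1/(-8460247 + (1109 + 2651 - 1*7027801)) = 1/(-8460247 + (1109 + 2651 - 7027801)) = 1/(-8460247 - 7024041) = 1/(-15484288) = -1/15484288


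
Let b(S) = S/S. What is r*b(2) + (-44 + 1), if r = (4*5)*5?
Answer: 57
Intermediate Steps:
b(S) = 1
r = 100 (r = 20*5 = 100)
r*b(2) + (-44 + 1) = 100*1 + (-44 + 1) = 100 - 43 = 57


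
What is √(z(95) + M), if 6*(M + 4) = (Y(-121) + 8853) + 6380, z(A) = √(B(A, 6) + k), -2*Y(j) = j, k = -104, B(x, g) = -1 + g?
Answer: √(91617 + 108*I*√11)/6 ≈ 50.447 + 0.098617*I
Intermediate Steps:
Y(j) = -j/2
z(A) = 3*I*√11 (z(A) = √((-1 + 6) - 104) = √(5 - 104) = √(-99) = 3*I*√11)
M = 30539/12 (M = -4 + ((-½*(-121) + 8853) + 6380)/6 = -4 + ((121/2 + 8853) + 6380)/6 = -4 + (17827/2 + 6380)/6 = -4 + (⅙)*(30587/2) = -4 + 30587/12 = 30539/12 ≈ 2544.9)
√(z(95) + M) = √(3*I*√11 + 30539/12) = √(30539/12 + 3*I*√11)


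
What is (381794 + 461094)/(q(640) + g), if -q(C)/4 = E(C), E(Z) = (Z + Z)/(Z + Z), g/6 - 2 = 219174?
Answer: 210722/328763 ≈ 0.64095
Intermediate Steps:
g = 1315056 (g = 12 + 6*219174 = 12 + 1315044 = 1315056)
E(Z) = 1 (E(Z) = (2*Z)/((2*Z)) = (2*Z)*(1/(2*Z)) = 1)
q(C) = -4 (q(C) = -4*1 = -4)
(381794 + 461094)/(q(640) + g) = (381794 + 461094)/(-4 + 1315056) = 842888/1315052 = 842888*(1/1315052) = 210722/328763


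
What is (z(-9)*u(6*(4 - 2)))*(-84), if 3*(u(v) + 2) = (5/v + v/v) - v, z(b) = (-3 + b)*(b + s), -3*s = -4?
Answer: 128156/3 ≈ 42719.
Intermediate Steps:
s = 4/3 (s = -⅓*(-4) = 4/3 ≈ 1.3333)
z(b) = (-3 + b)*(4/3 + b) (z(b) = (-3 + b)*(b + 4/3) = (-3 + b)*(4/3 + b))
u(v) = -5/3 - v/3 + 5/(3*v) (u(v) = -2 + ((5/v + v/v) - v)/3 = -2 + ((5/v + 1) - v)/3 = -2 + ((1 + 5/v) - v)/3 = -2 + (1 - v + 5/v)/3 = -2 + (⅓ - v/3 + 5/(3*v)) = -5/3 - v/3 + 5/(3*v))
(z(-9)*u(6*(4 - 2)))*(-84) = ((-4 + (-9)² - 5/3*(-9))*((5 - 6*(4 - 2)*(5 + 6*(4 - 2)))/(3*((6*(4 - 2))))))*(-84) = ((-4 + 81 + 15)*((5 - 6*2*(5 + 6*2))/(3*((6*2)))))*(-84) = (92*((⅓)*(5 - 1*12*(5 + 12))/12))*(-84) = (92*((⅓)*(1/12)*(5 - 1*12*17)))*(-84) = (92*((⅓)*(1/12)*(5 - 204)))*(-84) = (92*((⅓)*(1/12)*(-199)))*(-84) = (92*(-199/36))*(-84) = -4577/9*(-84) = 128156/3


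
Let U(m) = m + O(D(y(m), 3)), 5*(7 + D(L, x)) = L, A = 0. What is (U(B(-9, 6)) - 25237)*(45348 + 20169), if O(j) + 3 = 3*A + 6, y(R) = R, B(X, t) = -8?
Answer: -1653780114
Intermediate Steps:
D(L, x) = -7 + L/5
O(j) = 3 (O(j) = -3 + (3*0 + 6) = -3 + (0 + 6) = -3 + 6 = 3)
U(m) = 3 + m (U(m) = m + 3 = 3 + m)
(U(B(-9, 6)) - 25237)*(45348 + 20169) = ((3 - 8) - 25237)*(45348 + 20169) = (-5 - 25237)*65517 = -25242*65517 = -1653780114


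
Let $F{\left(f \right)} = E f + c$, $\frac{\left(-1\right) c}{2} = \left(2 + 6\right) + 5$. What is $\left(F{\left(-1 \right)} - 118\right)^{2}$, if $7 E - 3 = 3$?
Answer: $\frac{1028196}{49} \approx 20984.0$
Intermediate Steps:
$E = \frac{6}{7}$ ($E = \frac{3}{7} + \frac{1}{7} \cdot 3 = \frac{3}{7} + \frac{3}{7} = \frac{6}{7} \approx 0.85714$)
$c = -26$ ($c = - 2 \left(\left(2 + 6\right) + 5\right) = - 2 \left(8 + 5\right) = \left(-2\right) 13 = -26$)
$F{\left(f \right)} = -26 + \frac{6 f}{7}$ ($F{\left(f \right)} = \frac{6 f}{7} - 26 = -26 + \frac{6 f}{7}$)
$\left(F{\left(-1 \right)} - 118\right)^{2} = \left(\left(-26 + \frac{6}{7} \left(-1\right)\right) - 118\right)^{2} = \left(\left(-26 - \frac{6}{7}\right) - 118\right)^{2} = \left(- \frac{188}{7} - 118\right)^{2} = \left(- \frac{1014}{7}\right)^{2} = \frac{1028196}{49}$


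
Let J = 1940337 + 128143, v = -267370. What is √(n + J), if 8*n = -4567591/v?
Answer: √591475987311650835/534740 ≈ 1438.2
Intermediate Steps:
n = 4567591/2138960 (n = (-4567591/(-267370))/8 = (-4567591*(-1/267370))/8 = (⅛)*(4567591/267370) = 4567591/2138960 ≈ 2.1354)
J = 2068480
√(n + J) = √(4567591/2138960 + 2068480) = √(4424400548391/2138960) = √591475987311650835/534740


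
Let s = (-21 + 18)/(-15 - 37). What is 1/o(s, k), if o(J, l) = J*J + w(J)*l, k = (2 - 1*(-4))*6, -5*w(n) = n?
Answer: -13520/5571 ≈ -2.4269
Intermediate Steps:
s = 3/52 (s = -3/(-52) = -3*(-1/52) = 3/52 ≈ 0.057692)
w(n) = -n/5
k = 36 (k = (2 + 4)*6 = 6*6 = 36)
o(J, l) = J² - J*l/5 (o(J, l) = J*J + (-J/5)*l = J² - J*l/5)
1/o(s, k) = 1/((⅕)*(3/52)*(-1*36 + 5*(3/52))) = 1/((⅕)*(3/52)*(-36 + 15/52)) = 1/((⅕)*(3/52)*(-1857/52)) = 1/(-5571/13520) = -13520/5571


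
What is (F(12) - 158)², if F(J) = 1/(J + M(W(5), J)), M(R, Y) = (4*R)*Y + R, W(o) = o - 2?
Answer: 631064641/25281 ≈ 24962.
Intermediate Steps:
W(o) = -2 + o
M(R, Y) = R + 4*R*Y (M(R, Y) = 4*R*Y + R = R + 4*R*Y)
F(J) = 1/(3 + 13*J) (F(J) = 1/(J + (-2 + 5)*(1 + 4*J)) = 1/(J + 3*(1 + 4*J)) = 1/(J + (3 + 12*J)) = 1/(3 + 13*J))
(F(12) - 158)² = (1/(3 + 13*12) - 158)² = (1/(3 + 156) - 158)² = (1/159 - 158)² = (-25121/159)² = 631064641/25281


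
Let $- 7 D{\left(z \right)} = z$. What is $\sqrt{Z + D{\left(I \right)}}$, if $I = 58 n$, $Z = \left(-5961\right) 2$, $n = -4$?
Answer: $\frac{i \sqrt{582554}}{7} \approx 109.04 i$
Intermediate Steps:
$Z = -11922$
$I = -232$ ($I = 58 \left(-4\right) = -232$)
$D{\left(z \right)} = - \frac{z}{7}$
$\sqrt{Z + D{\left(I \right)}} = \sqrt{-11922 - - \frac{232}{7}} = \sqrt{-11922 + \frac{232}{7}} = \sqrt{- \frac{83222}{7}} = \frac{i \sqrt{582554}}{7}$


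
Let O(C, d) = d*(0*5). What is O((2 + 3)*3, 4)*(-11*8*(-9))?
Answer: 0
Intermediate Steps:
O(C, d) = 0 (O(C, d) = d*0 = 0)
O((2 + 3)*3, 4)*(-11*8*(-9)) = 0*(-11*8*(-9)) = 0*(-88*(-9)) = 0*792 = 0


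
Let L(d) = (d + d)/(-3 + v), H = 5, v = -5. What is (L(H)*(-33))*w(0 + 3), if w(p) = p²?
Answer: 1485/4 ≈ 371.25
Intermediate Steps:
L(d) = -d/4 (L(d) = (d + d)/(-3 - 5) = (2*d)/(-8) = (2*d)*(-⅛) = -d/4)
(L(H)*(-33))*w(0 + 3) = (-¼*5*(-33))*(0 + 3)² = -5/4*(-33)*3² = (165/4)*9 = 1485/4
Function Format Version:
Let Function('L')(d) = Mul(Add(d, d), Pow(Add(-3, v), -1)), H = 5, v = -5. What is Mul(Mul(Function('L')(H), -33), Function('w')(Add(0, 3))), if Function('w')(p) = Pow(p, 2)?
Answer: Rational(1485, 4) ≈ 371.25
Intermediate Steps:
Function('L')(d) = Mul(Rational(-1, 4), d) (Function('L')(d) = Mul(Add(d, d), Pow(Add(-3, -5), -1)) = Mul(Mul(2, d), Pow(-8, -1)) = Mul(Mul(2, d), Rational(-1, 8)) = Mul(Rational(-1, 4), d))
Mul(Mul(Function('L')(H), -33), Function('w')(Add(0, 3))) = Mul(Mul(Mul(Rational(-1, 4), 5), -33), Pow(Add(0, 3), 2)) = Mul(Mul(Rational(-5, 4), -33), Pow(3, 2)) = Mul(Rational(165, 4), 9) = Rational(1485, 4)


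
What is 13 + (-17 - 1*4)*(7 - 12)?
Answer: 118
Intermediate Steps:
13 + (-17 - 1*4)*(7 - 12) = 13 + (-17 - 4)*(-5) = 13 - 21*(-5) = 13 + 105 = 118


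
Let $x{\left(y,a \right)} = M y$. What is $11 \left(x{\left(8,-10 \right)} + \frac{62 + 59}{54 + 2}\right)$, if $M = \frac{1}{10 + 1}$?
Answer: $\frac{1779}{56} \approx 31.768$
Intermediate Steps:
$M = \frac{1}{11} \approx 0.090909$
$x{\left(y,a \right)} = \frac{y}{11}$
$11 \left(x{\left(8,-10 \right)} + \frac{62 + 59}{54 + 2}\right) = 11 \left(\frac{1}{11} \cdot 8 + \frac{62 + 59}{54 + 2}\right) = 11 \left(\frac{8}{11} + \frac{121}{56}\right) = 11 \cdot \frac{1779}{616} = \frac{1779}{56}$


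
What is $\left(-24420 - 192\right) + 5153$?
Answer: $-19459$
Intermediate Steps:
$\left(-24420 - 192\right) + 5153 = -24612 + 5153 = -19459$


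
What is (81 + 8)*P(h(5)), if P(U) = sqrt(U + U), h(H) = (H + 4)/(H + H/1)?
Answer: 267*sqrt(5)/5 ≈ 119.41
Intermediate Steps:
h(H) = (4 + H)/(2*H) (h(H) = (4 + H)/(H + H*1) = (4 + H)/(H + H) = (4 + H)/((2*H)) = (4 + H)*(1/(2*H)) = (4 + H)/(2*H))
P(U) = sqrt(2)*sqrt(U) (P(U) = sqrt(2*U) = sqrt(2)*sqrt(U))
(81 + 8)*P(h(5)) = (81 + 8)*(sqrt(2)*sqrt((1/2)*(4 + 5)/5)) = 89*(sqrt(2)*sqrt((1/2)*(1/5)*9)) = 89*(sqrt(2)*sqrt(9/10)) = 89*(sqrt(2)*(3*sqrt(10)/10)) = 89*(3*sqrt(5)/5) = 267*sqrt(5)/5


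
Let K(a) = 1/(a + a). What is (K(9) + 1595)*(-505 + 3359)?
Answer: 40970597/9 ≈ 4.5523e+6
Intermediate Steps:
K(a) = 1/(2*a)
(K(9) + 1595)*(-505 + 3359) = ((1/2)/9 + 1595)*(-505 + 3359) = ((1/2)*(1/9) + 1595)*2854 = (1/18 + 1595)*2854 = (28711/18)*2854 = 40970597/9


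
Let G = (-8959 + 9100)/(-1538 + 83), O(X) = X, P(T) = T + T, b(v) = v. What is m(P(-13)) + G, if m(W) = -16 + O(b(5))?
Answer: -5382/485 ≈ -11.097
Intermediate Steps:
P(T) = 2*T
m(W) = -11 (m(W) = -16 + 5 = -11)
G = -47/485 (G = 141/(-1455) = 141*(-1/1455) = -47/485 ≈ -0.096907)
m(P(-13)) + G = -11 - 47/485 = -5382/485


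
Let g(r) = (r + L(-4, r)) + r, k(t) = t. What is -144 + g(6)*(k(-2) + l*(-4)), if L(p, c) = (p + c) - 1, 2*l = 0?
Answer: -170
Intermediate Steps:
l = 0 (l = (½)*0 = 0)
L(p, c) = -1 + c + p (L(p, c) = (c + p) - 1 = -1 + c + p)
g(r) = -5 + 3*r (g(r) = (r + (-1 + r - 4)) + r = (r + (-5 + r)) + r = (-5 + 2*r) + r = -5 + 3*r)
-144 + g(6)*(k(-2) + l*(-4)) = -144 + (-5 + 3*6)*(-2 + 0*(-4)) = -144 + (-5 + 18)*(-2 + 0) = -144 + 13*(-2) = -144 - 26 = -170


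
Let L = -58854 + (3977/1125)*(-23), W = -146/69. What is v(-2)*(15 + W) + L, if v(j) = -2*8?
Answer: -1530285083/25875 ≈ -59141.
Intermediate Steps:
v(j) = -16
W = -146/69 (W = -146*1/69 = -146/69 ≈ -2.1159)
L = -66302221/1125 (L = -58854 + (3977*(1/1125))*(-23) = -58854 + (3977/1125)*(-23) = -58854 - 91471/1125 = -66302221/1125 ≈ -58935.)
v(-2)*(15 + W) + L = -16*(15 - 146/69) - 66302221/1125 = -16*889/69 - 66302221/1125 = -14224/69 - 66302221/1125 = -1530285083/25875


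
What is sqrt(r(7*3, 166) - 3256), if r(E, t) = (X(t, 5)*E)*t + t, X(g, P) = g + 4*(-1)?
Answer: sqrt(561642) ≈ 749.43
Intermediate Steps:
X(g, P) = -4 + g (X(g, P) = g - 4 = -4 + g)
r(E, t) = t + E*t*(-4 + t) (r(E, t) = ((-4 + t)*E)*t + t = (E*(-4 + t))*t + t = E*t*(-4 + t) + t = t + E*t*(-4 + t))
sqrt(r(7*3, 166) - 3256) = sqrt(166*(1 + (7*3)*(-4 + 166)) - 3256) = sqrt(166*(1 + 21*162) - 3256) = sqrt(166*(1 + 3402) - 3256) = sqrt(166*3403 - 3256) = sqrt(564898 - 3256) = sqrt(561642)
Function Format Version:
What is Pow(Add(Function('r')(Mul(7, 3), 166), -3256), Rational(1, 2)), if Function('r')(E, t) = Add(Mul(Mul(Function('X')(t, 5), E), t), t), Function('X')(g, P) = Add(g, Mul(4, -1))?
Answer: Pow(561642, Rational(1, 2)) ≈ 749.43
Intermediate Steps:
Function('X')(g, P) = Add(-4, g) (Function('X')(g, P) = Add(g, -4) = Add(-4, g))
Function('r')(E, t) = Add(t, Mul(E, t, Add(-4, t))) (Function('r')(E, t) = Add(Mul(Mul(Add(-4, t), E), t), t) = Add(Mul(Mul(E, Add(-4, t)), t), t) = Add(Mul(E, t, Add(-4, t)), t) = Add(t, Mul(E, t, Add(-4, t))))
Pow(Add(Function('r')(Mul(7, 3), 166), -3256), Rational(1, 2)) = Pow(Add(Mul(166, Add(1, Mul(Mul(7, 3), Add(-4, 166)))), -3256), Rational(1, 2)) = Pow(Add(Mul(166, Add(1, Mul(21, 162))), -3256), Rational(1, 2)) = Pow(Add(Mul(166, Add(1, 3402)), -3256), Rational(1, 2)) = Pow(Add(Mul(166, 3403), -3256), Rational(1, 2)) = Pow(Add(564898, -3256), Rational(1, 2)) = Pow(561642, Rational(1, 2))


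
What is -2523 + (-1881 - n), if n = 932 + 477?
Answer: -5813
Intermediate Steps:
n = 1409
-2523 + (-1881 - n) = -2523 + (-1881 - 1*1409) = -2523 + (-1881 - 1409) = -2523 - 3290 = -5813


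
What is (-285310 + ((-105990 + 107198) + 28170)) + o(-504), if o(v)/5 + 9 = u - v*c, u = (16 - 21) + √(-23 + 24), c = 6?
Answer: -240877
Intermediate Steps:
u = -4 (u = -5 + √1 = -5 + 1 = -4)
o(v) = -65 - 30*v (o(v) = -45 + 5*(-4 - v*6) = -45 + 5*(-4 - 6*v) = -45 + (-20 - 30*v) = -65 - 30*v)
(-285310 + ((-105990 + 107198) + 28170)) + o(-504) = (-285310 + ((-105990 + 107198) + 28170)) + (-65 - 30*(-504)) = (-285310 + (1208 + 28170)) + (-65 + 15120) = (-285310 + 29378) + 15055 = -255932 + 15055 = -240877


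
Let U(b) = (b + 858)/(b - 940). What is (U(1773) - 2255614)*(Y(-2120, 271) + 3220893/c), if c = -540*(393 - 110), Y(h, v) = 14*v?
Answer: -120371832887674933/14144340 ≈ -8.5102e+9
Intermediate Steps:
c = -152820 (c = -540*283 = -152820)
U(b) = (858 + b)/(-940 + b)
(U(1773) - 2255614)*(Y(-2120, 271) + 3220893/c) = ((858 + 1773)/(-940 + 1773) - 2255614)*(14*271 + 3220893/(-152820)) = (2631/833 - 2255614)*(3794 + 3220893*(-1/152820)) = ((1/833)*2631 - 2255614)*(3794 - 357877/16980) = (2631/833 - 2255614)*(64064243/16980) = -1878923831/833*64064243/16980 = -120371832887674933/14144340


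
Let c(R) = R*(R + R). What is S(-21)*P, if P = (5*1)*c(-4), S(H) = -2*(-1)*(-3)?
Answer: -960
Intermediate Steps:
c(R) = 2*R² (c(R) = R*(2*R) = 2*R²)
S(H) = -6 (S(H) = 2*(-3) = -6)
P = 160 (P = (5*1)*(2*(-4)²) = 5*(2*16) = 5*32 = 160)
S(-21)*P = -6*160 = -960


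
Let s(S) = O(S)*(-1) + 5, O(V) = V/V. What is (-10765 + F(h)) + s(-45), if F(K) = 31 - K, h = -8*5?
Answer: -10690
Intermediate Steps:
h = -40
O(V) = 1
s(S) = 4 (s(S) = 1*(-1) + 5 = -1 + 5 = 4)
(-10765 + F(h)) + s(-45) = (-10765 + (31 - 1*(-40))) + 4 = (-10765 + (31 + 40)) + 4 = (-10765 + 71) + 4 = -10694 + 4 = -10690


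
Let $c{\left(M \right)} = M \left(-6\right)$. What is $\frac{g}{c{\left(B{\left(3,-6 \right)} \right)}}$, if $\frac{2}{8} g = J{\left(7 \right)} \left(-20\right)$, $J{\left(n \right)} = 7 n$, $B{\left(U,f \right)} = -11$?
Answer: $- \frac{1960}{33} \approx -59.394$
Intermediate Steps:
$c{\left(M \right)} = - 6 M$
$g = -3920$ ($g = 4 \cdot 7 \cdot 7 \left(-20\right) = 4 \cdot 49 \left(-20\right) = 4 \left(-980\right) = -3920$)
$\frac{g}{c{\left(B{\left(3,-6 \right)} \right)}} = - \frac{3920}{\left(-6\right) \left(-11\right)} = - \frac{3920}{66} = \left(-3920\right) \frac{1}{66} = - \frac{1960}{33}$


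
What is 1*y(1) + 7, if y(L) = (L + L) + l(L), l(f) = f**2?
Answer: 10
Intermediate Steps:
y(L) = L**2 + 2*L (y(L) = (L + L) + L**2 = 2*L + L**2 = L**2 + 2*L)
1*y(1) + 7 = 1*(1*(2 + 1)) + 7 = 1*(1*3) + 7 = 1*3 + 7 = 3 + 7 = 10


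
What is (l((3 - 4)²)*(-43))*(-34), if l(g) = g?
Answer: 1462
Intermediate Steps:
(l((3 - 4)²)*(-43))*(-34) = ((3 - 4)²*(-43))*(-34) = ((-1)²*(-43))*(-34) = (1*(-43))*(-34) = -43*(-34) = 1462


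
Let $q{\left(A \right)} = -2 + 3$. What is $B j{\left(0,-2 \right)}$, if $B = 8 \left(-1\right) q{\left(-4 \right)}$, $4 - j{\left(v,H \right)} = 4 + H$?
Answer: $-16$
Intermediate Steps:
$j{\left(v,H \right)} = - H$ ($j{\left(v,H \right)} = 4 - \left(4 + H\right) = - H$)
$q{\left(A \right)} = 1$
$B = -8$ ($B = 8 \left(-1\right) 1 = \left(-8\right) 1 = -8$)
$B j{\left(0,-2 \right)} = - 8 \left(\left(-1\right) \left(-2\right)\right) = \left(-8\right) 2 = -16$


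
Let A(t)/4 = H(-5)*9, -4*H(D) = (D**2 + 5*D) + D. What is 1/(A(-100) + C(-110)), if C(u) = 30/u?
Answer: 11/492 ≈ 0.022358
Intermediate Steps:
H(D) = -3*D/2 - D**2/4 (H(D) = -((D**2 + 5*D) + D)/4 = -(D**2 + 6*D)/4 = -3*D/2 - D**2/4)
A(t) = 45 (A(t) = 4*(-1/4*(-5)*(6 - 5)*9) = 4*(-1/4*(-5)*1*9) = 4*((5/4)*9) = 4*(45/4) = 45)
1/(A(-100) + C(-110)) = 1/(45 + 30/(-110)) = 1/(45 + 30*(-1/110)) = 1/(45 - 3/11) = 1/(492/11) = 11/492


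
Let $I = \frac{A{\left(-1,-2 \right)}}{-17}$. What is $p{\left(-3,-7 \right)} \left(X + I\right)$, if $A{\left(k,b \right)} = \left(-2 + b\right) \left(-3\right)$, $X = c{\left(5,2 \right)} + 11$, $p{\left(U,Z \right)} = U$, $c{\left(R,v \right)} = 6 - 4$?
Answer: $- \frac{627}{17} \approx -36.882$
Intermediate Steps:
$c{\left(R,v \right)} = 2$ ($c{\left(R,v \right)} = 6 - 4 = 2$)
$X = 13$ ($X = 2 + 11 = 13$)
$A{\left(k,b \right)} = 6 - 3 b$
$I = - \frac{12}{17}$ ($I = \frac{6 - -6}{-17} = \left(6 + 6\right) \left(- \frac{1}{17}\right) = 12 \left(- \frac{1}{17}\right) = - \frac{12}{17} \approx -0.70588$)
$p{\left(-3,-7 \right)} \left(X + I\right) = - 3 \left(13 - \frac{12}{17}\right) = \left(-3\right) \frac{209}{17} = - \frac{627}{17}$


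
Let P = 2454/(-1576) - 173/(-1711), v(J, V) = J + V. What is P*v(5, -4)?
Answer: -1963073/1348268 ≈ -1.4560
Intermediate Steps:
P = -1963073/1348268 (P = 2454*(-1/1576) - 173*(-1/1711) = -1227/788 + 173/1711 = -1963073/1348268 ≈ -1.4560)
P*v(5, -4) = -1963073*(5 - 4)/1348268 = -1963073/1348268*1 = -1963073/1348268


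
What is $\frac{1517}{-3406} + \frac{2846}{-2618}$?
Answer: $- \frac{6832491}{4458454} \approx -1.5325$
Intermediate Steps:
$\frac{1517}{-3406} + \frac{2846}{-2618} = 1517 \left(- \frac{1}{3406}\right) + 2846 \left(- \frac{1}{2618}\right) = - \frac{1517}{3406} - \frac{1423}{1309} = - \frac{6832491}{4458454}$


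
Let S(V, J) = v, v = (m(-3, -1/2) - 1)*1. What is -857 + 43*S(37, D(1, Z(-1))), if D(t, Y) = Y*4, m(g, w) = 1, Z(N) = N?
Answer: -857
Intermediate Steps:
D(t, Y) = 4*Y
v = 0 (v = (1 - 1)*1 = 0*1 = 0)
S(V, J) = 0
-857 + 43*S(37, D(1, Z(-1))) = -857 + 43*0 = -857 + 0 = -857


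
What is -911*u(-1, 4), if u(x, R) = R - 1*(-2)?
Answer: -5466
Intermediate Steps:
u(x, R) = 2 + R (u(x, R) = R + 2 = 2 + R)
-911*u(-1, 4) = -911*(2 + 4) = -911*6 = -5466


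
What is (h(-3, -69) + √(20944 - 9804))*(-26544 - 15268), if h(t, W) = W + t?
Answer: 3010464 - 83624*√2785 ≈ -1.4026e+6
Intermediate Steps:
(h(-3, -69) + √(20944 - 9804))*(-26544 - 15268) = ((-69 - 3) + √(20944 - 9804))*(-26544 - 15268) = (-72 + √11140)*(-41812) = (-72 + 2*√2785)*(-41812) = 3010464 - 83624*√2785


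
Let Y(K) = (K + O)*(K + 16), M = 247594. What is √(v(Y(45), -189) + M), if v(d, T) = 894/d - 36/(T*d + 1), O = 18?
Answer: √53584844385682202838042/465211803 ≈ 497.59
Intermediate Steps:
Y(K) = (16 + K)*(18 + K) (Y(K) = (K + 18)*(K + 16) = (18 + K)*(16 + K) = (16 + K)*(18 + K))
v(d, T) = -36/(1 + T*d) + 894/d (v(d, T) = 894/d - 36/(1 + T*d) = -36/(1 + T*d) + 894/d)
√(v(Y(45), -189) + M) = √(6*(149 - 6*(288 + 45² + 34*45) + 149*(-189)*(288 + 45² + 34*45))/((288 + 45² + 34*45)*(1 - 189*(288 + 45² + 34*45))) + 247594) = √(6*(149 - 6*(288 + 2025 + 1530) + 149*(-189)*(288 + 2025 + 1530))/((288 + 2025 + 1530)*(1 - 189*(288 + 2025 + 1530))) + 247594) = √(6*(149 - 6*3843 + 149*(-189)*3843)/(3843*(1 - 189*3843)) + 247594) = √(6*(1/3843)*(149 - 23058 - 108222723)/(1 - 726327) + 247594) = √(6*(1/3843)*(-108245632)/(-726326) + 247594) = √(6*(1/3843)*(-1/726326)*(-108245632) + 247594) = √(108245632/465211803 + 247594) = √(115183759397614/465211803) = √53584844385682202838042/465211803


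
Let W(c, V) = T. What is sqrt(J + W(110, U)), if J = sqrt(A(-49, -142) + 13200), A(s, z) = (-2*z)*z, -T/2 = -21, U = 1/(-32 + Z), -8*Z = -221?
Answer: sqrt(42 + 2*I*sqrt(6782)) ≈ 10.295 + 7.9993*I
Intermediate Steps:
Z = 221/8 (Z = -1/8*(-221) = 221/8 ≈ 27.625)
U = -8/35 (U = 1/(-32 + 221/8) = 1/(-35/8) = -8/35 ≈ -0.22857)
T = 42 (T = -2*(-21) = 42)
W(c, V) = 42
A(s, z) = -2*z**2
J = 2*I*sqrt(6782) (J = sqrt(-2*(-142)**2 + 13200) = sqrt(-2*20164 + 13200) = sqrt(-40328 + 13200) = sqrt(-27128) = 2*I*sqrt(6782) ≈ 164.71*I)
sqrt(J + W(110, U)) = sqrt(2*I*sqrt(6782) + 42) = sqrt(42 + 2*I*sqrt(6782))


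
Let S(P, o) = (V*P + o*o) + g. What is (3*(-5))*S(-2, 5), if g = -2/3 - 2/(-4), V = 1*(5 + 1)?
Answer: -385/2 ≈ -192.50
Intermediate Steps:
V = 6 (V = 1*6 = 6)
g = -⅙ (g = -2*⅓ - 2*(-¼) = -⅔ + ½ = -⅙ ≈ -0.16667)
S(P, o) = -⅙ + o² + 6*P (S(P, o) = (6*P + o*o) - ⅙ = (6*P + o²) - ⅙ = (o² + 6*P) - ⅙ = -⅙ + o² + 6*P)
(3*(-5))*S(-2, 5) = (3*(-5))*(-⅙ + 5² + 6*(-2)) = -15*(-⅙ + 25 - 12) = -15*77/6 = -385/2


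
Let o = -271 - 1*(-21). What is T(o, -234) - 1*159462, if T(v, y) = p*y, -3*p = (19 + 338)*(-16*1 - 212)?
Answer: -6508350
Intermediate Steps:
o = -250 (o = -271 + 21 = -250)
p = 27132 (p = -(19 + 338)*(-16*1 - 212)/3 = -119*(-16 - 212) = -119*(-228) = -1/3*(-81396) = 27132)
T(v, y) = 27132*y
T(o, -234) - 1*159462 = 27132*(-234) - 1*159462 = -6348888 - 159462 = -6508350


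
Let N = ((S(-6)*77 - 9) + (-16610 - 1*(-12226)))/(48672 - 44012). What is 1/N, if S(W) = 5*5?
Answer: -1165/617 ≈ -1.8882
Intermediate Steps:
S(W) = 25
N = -617/1165 (N = ((25*77 - 9) + (-16610 - 1*(-12226)))/(48672 - 44012) = ((1925 - 9) + (-16610 + 12226))/4660 = (1916 - 4384)*(1/4660) = -2468*1/4660 = -617/1165 ≈ -0.52961)
1/N = 1/(-617/1165) = -1165/617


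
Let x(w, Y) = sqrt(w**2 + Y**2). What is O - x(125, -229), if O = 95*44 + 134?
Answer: 4314 - sqrt(68066) ≈ 4053.1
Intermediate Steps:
x(w, Y) = sqrt(Y**2 + w**2)
O = 4314 (O = 4180 + 134 = 4314)
O - x(125, -229) = 4314 - sqrt((-229)**2 + 125**2) = 4314 - sqrt(52441 + 15625) = 4314 - sqrt(68066)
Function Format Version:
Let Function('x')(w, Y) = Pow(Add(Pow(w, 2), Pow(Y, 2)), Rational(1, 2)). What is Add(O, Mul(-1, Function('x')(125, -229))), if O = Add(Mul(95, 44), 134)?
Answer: Add(4314, Mul(-1, Pow(68066, Rational(1, 2)))) ≈ 4053.1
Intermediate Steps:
Function('x')(w, Y) = Pow(Add(Pow(Y, 2), Pow(w, 2)), Rational(1, 2))
O = 4314 (O = Add(4180, 134) = 4314)
Add(O, Mul(-1, Function('x')(125, -229))) = Add(4314, Mul(-1, Pow(Add(Pow(-229, 2), Pow(125, 2)), Rational(1, 2)))) = Add(4314, Mul(-1, Pow(Add(52441, 15625), Rational(1, 2)))) = Add(4314, Mul(-1, Pow(68066, Rational(1, 2))))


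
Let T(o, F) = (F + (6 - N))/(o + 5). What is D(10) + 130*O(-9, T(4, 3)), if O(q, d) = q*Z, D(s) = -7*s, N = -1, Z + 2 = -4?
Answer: 6950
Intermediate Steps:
Z = -6 (Z = -2 - 4 = -6)
T(o, F) = (7 + F)/(5 + o) (T(o, F) = (F + (6 - 1*(-1)))/(o + 5) = (F + (6 + 1))/(5 + o) = (F + 7)/(5 + o) = (7 + F)/(5 + o))
O(q, d) = -6*q (O(q, d) = q*(-6) = -6*q)
D(10) + 130*O(-9, T(4, 3)) = -7*10 + 130*(-6*(-9)) = -70 + 130*54 = -70 + 7020 = 6950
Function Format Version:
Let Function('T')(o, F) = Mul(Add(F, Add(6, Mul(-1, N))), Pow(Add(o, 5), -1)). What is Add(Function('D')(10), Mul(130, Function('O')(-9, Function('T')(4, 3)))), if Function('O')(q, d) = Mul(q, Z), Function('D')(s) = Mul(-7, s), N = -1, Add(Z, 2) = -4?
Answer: 6950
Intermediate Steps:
Z = -6 (Z = Add(-2, -4) = -6)
Function('T')(o, F) = Mul(Pow(Add(5, o), -1), Add(7, F)) (Function('T')(o, F) = Mul(Add(F, Add(6, Mul(-1, -1))), Pow(Add(o, 5), -1)) = Mul(Add(F, Add(6, 1)), Pow(Add(5, o), -1)) = Mul(Add(F, 7), Pow(Add(5, o), -1)) = Mul(Add(7, F), Pow(Add(5, o), -1)) = Mul(Pow(Add(5, o), -1), Add(7, F)))
Function('O')(q, d) = Mul(-6, q) (Function('O')(q, d) = Mul(q, -6) = Mul(-6, q))
Add(Function('D')(10), Mul(130, Function('O')(-9, Function('T')(4, 3)))) = Add(Mul(-7, 10), Mul(130, Mul(-6, -9))) = Add(-70, Mul(130, 54)) = Add(-70, 7020) = 6950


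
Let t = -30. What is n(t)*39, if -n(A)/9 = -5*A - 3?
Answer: -51597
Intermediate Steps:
n(A) = 27 + 45*A (n(A) = -9*(-5*A - 3) = -9*(-3 - 5*A) = 27 + 45*A)
n(t)*39 = (27 + 45*(-30))*39 = (27 - 1350)*39 = -1323*39 = -51597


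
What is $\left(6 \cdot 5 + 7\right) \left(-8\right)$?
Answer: $-296$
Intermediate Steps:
$\left(6 \cdot 5 + 7\right) \left(-8\right) = \left(30 + 7\right) \left(-8\right) = 37 \left(-8\right) = -296$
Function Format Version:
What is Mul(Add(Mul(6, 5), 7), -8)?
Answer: -296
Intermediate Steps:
Mul(Add(Mul(6, 5), 7), -8) = Mul(Add(30, 7), -8) = Mul(37, -8) = -296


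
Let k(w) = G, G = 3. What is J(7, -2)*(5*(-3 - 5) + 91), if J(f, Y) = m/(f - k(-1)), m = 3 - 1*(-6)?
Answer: 459/4 ≈ 114.75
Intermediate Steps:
k(w) = 3
m = 9 (m = 3 + 6 = 9)
J(f, Y) = 9/(-3 + f) (J(f, Y) = 9/(f - 1*3) = 9/(f - 3) = 9/(-3 + f))
J(7, -2)*(5*(-3 - 5) + 91) = (9/(-3 + 7))*(5*(-3 - 5) + 91) = (9/4)*(5*(-8) + 91) = (9*(¼))*(-40 + 91) = (9/4)*51 = 459/4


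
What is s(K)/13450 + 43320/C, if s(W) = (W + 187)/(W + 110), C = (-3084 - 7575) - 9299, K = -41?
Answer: -10050053033/4630505475 ≈ -2.1704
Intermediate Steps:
C = -19958 (C = -10659 - 9299 = -19958)
s(W) = (187 + W)/(110 + W)
s(K)/13450 + 43320/C = ((187 - 41)/(110 - 41))/13450 + 43320/(-19958) = (146/69)*(1/13450) + 43320*(-1/19958) = ((1/69)*146)*(1/13450) - 21660/9979 = (146/69)*(1/13450) - 21660/9979 = 73/464025 - 21660/9979 = -10050053033/4630505475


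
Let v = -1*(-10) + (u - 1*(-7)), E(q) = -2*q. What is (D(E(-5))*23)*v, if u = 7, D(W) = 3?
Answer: 1656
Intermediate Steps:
v = 24 (v = -1*(-10) + (7 - 1*(-7)) = 10 + (7 + 7) = 10 + 14 = 24)
(D(E(-5))*23)*v = (3*23)*24 = 69*24 = 1656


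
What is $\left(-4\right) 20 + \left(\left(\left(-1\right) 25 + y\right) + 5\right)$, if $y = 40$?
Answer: $-60$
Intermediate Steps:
$\left(-4\right) 20 + \left(\left(\left(-1\right) 25 + y\right) + 5\right) = \left(-4\right) 20 + \left(\left(\left(-1\right) 25 + 40\right) + 5\right) = -80 + \left(\left(-25 + 40\right) + 5\right) = -80 + \left(15 + 5\right) = -80 + 20 = -60$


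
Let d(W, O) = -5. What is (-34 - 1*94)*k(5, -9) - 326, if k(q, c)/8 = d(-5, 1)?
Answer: 4794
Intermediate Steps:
k(q, c) = -40 (k(q, c) = 8*(-5) = -40)
(-34 - 1*94)*k(5, -9) - 326 = (-34 - 1*94)*(-40) - 326 = (-34 - 94)*(-40) - 326 = -128*(-40) - 326 = 5120 - 326 = 4794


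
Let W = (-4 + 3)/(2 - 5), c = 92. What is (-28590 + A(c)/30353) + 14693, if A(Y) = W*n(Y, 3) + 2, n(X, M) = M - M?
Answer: -421815639/30353 ≈ -13897.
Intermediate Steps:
n(X, M) = 0
W = ⅓ (W = -1/(-3) = -1*(-⅓) = ⅓ ≈ 0.33333)
A(Y) = 2 (A(Y) = (⅓)*0 + 2 = 0 + 2 = 2)
(-28590 + A(c)/30353) + 14693 = (-28590 + 2/30353) + 14693 = -867792268/30353 + 14693 = -421815639/30353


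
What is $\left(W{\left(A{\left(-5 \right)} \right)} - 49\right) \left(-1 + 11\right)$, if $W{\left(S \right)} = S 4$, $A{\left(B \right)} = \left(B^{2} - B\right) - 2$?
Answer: $630$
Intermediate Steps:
$A{\left(B \right)} = -2 + B^{2} - B$
$W{\left(S \right)} = 4 S$
$\left(W{\left(A{\left(-5 \right)} \right)} - 49\right) \left(-1 + 11\right) = \left(4 \left(-2 + \left(-5\right)^{2} - -5\right) - 49\right) \left(-1 + 11\right) = \left(4 \left(-2 + 25 + 5\right) - 49\right) 10 = \left(4 \cdot 28 - 49\right) 10 = \left(112 - 49\right) 10 = 63 \cdot 10 = 630$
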